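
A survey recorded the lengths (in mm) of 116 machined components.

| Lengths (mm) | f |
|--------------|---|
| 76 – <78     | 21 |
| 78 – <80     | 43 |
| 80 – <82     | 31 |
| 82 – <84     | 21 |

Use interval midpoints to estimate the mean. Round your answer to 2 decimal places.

Midpoints: 77, 79, 81, 83
Σfm = 21×77 + 43×79 + 31×81 + 21×83 = 9268
n = Σf = 116
Mean = 9268 / 116 = 79.8966

79.90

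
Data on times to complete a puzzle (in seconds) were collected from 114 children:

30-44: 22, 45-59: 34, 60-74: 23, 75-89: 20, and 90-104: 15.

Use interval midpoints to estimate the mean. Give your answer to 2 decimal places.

63.32

Midpoints: 37, 52, 67, 82, 97
Σfm = 22×37 + 34×52 + 23×67 + 20×82 + 15×97 = 7218
n = Σf = 114
Mean = 7218 / 114 = 63.3158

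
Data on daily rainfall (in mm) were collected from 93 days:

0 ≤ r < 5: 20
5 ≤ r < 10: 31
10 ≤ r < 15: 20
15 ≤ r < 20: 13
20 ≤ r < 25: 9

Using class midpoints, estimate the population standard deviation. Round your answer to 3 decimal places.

6.196

Midpoints: 2.5, 7.5, 12.5, 17.5, 22.5
n = 93, Σfm = 962.5, mean = 10.3495
Σfm² = 13531.25
Σf(m − x̄)² = Σfm² − (Σfm)²/n = 13531.25 − 962.5²/93 = 3569.8925
Population variance = 3569.8925 / 93 = 38.3859
Standard deviation = √38.3859 = 6.1956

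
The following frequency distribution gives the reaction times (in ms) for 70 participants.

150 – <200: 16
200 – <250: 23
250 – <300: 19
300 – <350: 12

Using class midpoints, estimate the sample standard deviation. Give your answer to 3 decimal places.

Midpoints: 175, 225, 275, 325
n = 70, Σfm = 17100, mean = 244.2857
Σfm² = 4358750
Σf(m − x̄)² = Σfm² − (Σfm)²/n = 4358750 − 17100²/70 = 181464.2857
Sample variance = 181464.2857 / 69 = 2629.9172
Standard deviation = √2629.9172 = 51.2827

51.283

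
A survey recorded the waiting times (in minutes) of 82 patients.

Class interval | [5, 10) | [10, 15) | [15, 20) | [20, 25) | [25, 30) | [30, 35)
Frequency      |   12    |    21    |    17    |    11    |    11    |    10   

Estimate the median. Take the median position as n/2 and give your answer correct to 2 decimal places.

Cumulative frequencies: 12, 33, 50, 61, 72, 82
n = 82; position = n/2 = 41.
This falls in the class [15, 20): L = 15, F = 33, f = 17, h = 5.
Median ≈ 15 + ((41 − 33) / 17) × 5 = 17.3529

17.35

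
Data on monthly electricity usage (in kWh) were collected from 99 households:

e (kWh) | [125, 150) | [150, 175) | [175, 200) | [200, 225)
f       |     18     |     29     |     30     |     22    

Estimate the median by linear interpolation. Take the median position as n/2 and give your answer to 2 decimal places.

177.08

Cumulative frequencies: 18, 47, 77, 99
n = 99; position = n/2 = 49.5.
This falls in the class [175, 200): L = 175, F = 47, f = 30, h = 25.
Median ≈ 175 + ((49.5 − 47) / 30) × 25 = 177.0833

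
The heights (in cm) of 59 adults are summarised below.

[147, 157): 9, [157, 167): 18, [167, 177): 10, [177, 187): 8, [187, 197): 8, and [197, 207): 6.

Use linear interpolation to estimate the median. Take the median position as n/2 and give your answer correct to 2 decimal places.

Cumulative frequencies: 9, 27, 37, 45, 53, 59
n = 59; position = n/2 = 29.5.
This falls in the class [167, 177): L = 167, F = 27, f = 10, h = 10.
Median ≈ 167 + ((29.5 − 27) / 10) × 10 = 169.5000

169.50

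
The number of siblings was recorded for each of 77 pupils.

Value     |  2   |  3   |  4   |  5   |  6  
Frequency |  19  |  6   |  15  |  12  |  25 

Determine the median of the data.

Cumulative frequencies: 19, 25, 40, 52, 77
n = 77, so the median is the value in position (n+1)/2 = 39.
Position 39 falls at value 4.

4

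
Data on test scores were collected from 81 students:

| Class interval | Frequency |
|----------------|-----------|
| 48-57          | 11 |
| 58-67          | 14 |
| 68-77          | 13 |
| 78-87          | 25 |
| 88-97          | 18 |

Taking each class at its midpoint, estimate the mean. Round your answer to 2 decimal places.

Midpoints: 52.5, 62.5, 72.5, 82.5, 92.5
Σfm = 11×52.5 + 14×62.5 + 13×72.5 + 25×82.5 + 18×92.5 = 6122.5
n = Σf = 81
Mean = 6122.5 / 81 = 75.5864

75.59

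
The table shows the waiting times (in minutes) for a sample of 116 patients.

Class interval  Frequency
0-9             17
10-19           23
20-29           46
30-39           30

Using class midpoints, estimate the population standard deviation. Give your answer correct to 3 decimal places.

9.944

Midpoints: 4.5, 14.5, 24.5, 34.5
n = 116, Σfm = 2572, mean = 22.1724
Σfm² = 68499
Σf(m − x̄)² = Σfm² − (Σfm)²/n = 68499 − 2572²/116 = 11471.5517
Population variance = 11471.5517 / 116 = 98.8927
Standard deviation = √98.8927 = 9.9445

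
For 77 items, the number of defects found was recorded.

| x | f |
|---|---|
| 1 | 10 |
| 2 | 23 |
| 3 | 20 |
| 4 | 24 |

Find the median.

3

Cumulative frequencies: 10, 33, 53, 77
n = 77, so the median is the value in position (n+1)/2 = 39.
Position 39 falls at value 3.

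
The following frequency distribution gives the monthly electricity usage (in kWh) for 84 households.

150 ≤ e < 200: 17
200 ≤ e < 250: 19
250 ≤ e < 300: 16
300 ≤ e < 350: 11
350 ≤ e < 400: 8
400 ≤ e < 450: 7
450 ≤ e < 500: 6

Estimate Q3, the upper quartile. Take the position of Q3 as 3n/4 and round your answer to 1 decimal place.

350.0

Cumulative frequencies: 17, 36, 52, 63, 71, 78, 84
n = 84; position = 3n/4 = 63.
This falls in the class 300 ≤ e < 350: L = 300, F = 52, f = 11, h = 50.
Upper quartile ≈ 300 + ((63 − 52) / 11) × 50 = 350.0000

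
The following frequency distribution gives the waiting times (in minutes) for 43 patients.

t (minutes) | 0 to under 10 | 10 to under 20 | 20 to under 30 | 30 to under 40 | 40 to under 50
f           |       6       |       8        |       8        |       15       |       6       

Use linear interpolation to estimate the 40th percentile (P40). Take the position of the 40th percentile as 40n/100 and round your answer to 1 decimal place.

Cumulative frequencies: 6, 14, 22, 37, 43
n = 43; position = 40n/100 = 17.2.
This falls in the class 20 to under 30: L = 20, F = 14, f = 8, h = 10.
40th percentile ≈ 20 + ((17.2 − 14) / 8) × 10 = 24.0000

24.0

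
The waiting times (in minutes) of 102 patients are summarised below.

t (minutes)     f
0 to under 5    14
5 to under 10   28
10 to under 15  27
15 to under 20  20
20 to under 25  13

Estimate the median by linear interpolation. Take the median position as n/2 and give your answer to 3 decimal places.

11.667

Cumulative frequencies: 14, 42, 69, 89, 102
n = 102; position = n/2 = 51.
This falls in the class 10 to under 15: L = 10, F = 42, f = 27, h = 5.
Median ≈ 10 + ((51 − 42) / 27) × 5 = 11.6667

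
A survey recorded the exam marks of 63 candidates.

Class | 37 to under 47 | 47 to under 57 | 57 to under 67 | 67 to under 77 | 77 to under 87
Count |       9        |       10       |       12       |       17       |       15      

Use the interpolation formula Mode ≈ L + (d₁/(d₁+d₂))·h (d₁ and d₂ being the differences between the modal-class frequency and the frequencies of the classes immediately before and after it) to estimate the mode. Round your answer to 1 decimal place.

Modal class: 67 to under 77 (highest frequency 17).
d₁ = 17 − 12 = 5, d₂ = 17 − 15 = 2
Mode ≈ 67 + (5/(5+2)) × 10 = 67 + 7.1429 = 74.1429

74.1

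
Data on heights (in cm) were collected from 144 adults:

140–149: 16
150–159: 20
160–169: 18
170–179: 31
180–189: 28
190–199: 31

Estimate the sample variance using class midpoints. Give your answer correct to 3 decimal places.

274.281

Midpoints: 144.5, 154.5, 164.5, 174.5, 184.5, 194.5
n = 144, Σfm = 24968, mean = 173.3889
Σfm² = 4368396
Σf(m − x̄)² = Σfm² − (Σfm)²/n = 4368396 − 24968²/144 = 39222.2222
Sample variance = 39222.2222 / 143 = 274.2813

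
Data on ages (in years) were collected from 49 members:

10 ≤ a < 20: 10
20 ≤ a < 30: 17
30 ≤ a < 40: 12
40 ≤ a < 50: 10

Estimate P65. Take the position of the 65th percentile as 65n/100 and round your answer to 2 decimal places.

34.04

Cumulative frequencies: 10, 27, 39, 49
n = 49; position = 65n/100 = 31.85.
This falls in the class 30 ≤ a < 40: L = 30, F = 27, f = 12, h = 10.
65th percentile ≈ 30 + ((31.85 − 27) / 12) × 10 = 34.0417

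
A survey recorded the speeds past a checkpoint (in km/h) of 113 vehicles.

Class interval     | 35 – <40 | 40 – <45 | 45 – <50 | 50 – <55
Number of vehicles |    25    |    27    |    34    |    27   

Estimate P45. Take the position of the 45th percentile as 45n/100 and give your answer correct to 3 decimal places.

Cumulative frequencies: 25, 52, 86, 113
n = 113; position = 45n/100 = 50.85.
This falls in the class 40 – <45: L = 40, F = 25, f = 27, h = 5.
45th percentile ≈ 40 + ((50.85 − 25) / 27) × 5 = 44.7870

44.787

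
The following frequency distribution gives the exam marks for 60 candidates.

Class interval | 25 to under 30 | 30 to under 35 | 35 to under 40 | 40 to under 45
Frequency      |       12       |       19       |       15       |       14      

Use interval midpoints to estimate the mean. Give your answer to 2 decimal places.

Midpoints: 27.5, 32.5, 37.5, 42.5
Σfm = 12×27.5 + 19×32.5 + 15×37.5 + 14×42.5 = 2105
n = Σf = 60
Mean = 2105 / 60 = 35.0833

35.08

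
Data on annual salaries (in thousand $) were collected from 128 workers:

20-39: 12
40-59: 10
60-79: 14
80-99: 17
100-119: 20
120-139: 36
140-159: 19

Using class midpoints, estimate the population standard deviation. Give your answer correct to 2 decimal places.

37.43

Midpoints: 29.5, 49.5, 69.5, 89.5, 109.5, 129.5, 149.5
n = 128, Σfm = 13036, mean = 101.8438
Σfm² = 1506932
Σf(m − x̄)² = Σfm² − (Σfm)²/n = 1506932 − 13036²/128 = 179296.8750
Population variance = 179296.8750 / 128 = 1400.7568
Standard deviation = √1400.7568 = 37.4267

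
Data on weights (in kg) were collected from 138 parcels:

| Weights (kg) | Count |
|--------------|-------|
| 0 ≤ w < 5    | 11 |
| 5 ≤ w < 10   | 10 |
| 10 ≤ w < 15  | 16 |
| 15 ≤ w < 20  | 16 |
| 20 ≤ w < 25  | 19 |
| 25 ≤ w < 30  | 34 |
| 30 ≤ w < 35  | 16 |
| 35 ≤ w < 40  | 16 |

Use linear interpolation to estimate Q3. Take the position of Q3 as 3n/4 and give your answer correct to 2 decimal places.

Cumulative frequencies: 11, 21, 37, 53, 72, 106, 122, 138
n = 138; position = 3n/4 = 103.5.
This falls in the class 25 ≤ w < 30: L = 25, F = 72, f = 34, h = 5.
Upper quartile ≈ 25 + ((103.5 − 72) / 34) × 5 = 29.6324

29.63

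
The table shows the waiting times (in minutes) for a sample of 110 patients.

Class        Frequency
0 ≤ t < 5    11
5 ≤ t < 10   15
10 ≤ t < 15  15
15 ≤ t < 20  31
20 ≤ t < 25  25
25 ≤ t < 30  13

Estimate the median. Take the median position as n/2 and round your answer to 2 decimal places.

17.26

Cumulative frequencies: 11, 26, 41, 72, 97, 110
n = 110; position = n/2 = 55.
This falls in the class 15 ≤ t < 20: L = 15, F = 41, f = 31, h = 5.
Median ≈ 15 + ((55 − 41) / 31) × 5 = 17.2581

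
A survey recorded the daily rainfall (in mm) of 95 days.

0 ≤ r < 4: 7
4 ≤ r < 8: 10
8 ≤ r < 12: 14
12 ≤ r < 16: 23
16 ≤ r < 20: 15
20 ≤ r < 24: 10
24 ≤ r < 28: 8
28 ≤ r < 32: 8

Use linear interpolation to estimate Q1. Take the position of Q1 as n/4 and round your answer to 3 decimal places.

Cumulative frequencies: 7, 17, 31, 54, 69, 79, 87, 95
n = 95; position = n/4 = 23.75.
This falls in the class 8 ≤ r < 12: L = 8, F = 17, f = 14, h = 4.
Lower quartile ≈ 8 + ((23.75 − 17) / 14) × 4 = 9.9286

9.929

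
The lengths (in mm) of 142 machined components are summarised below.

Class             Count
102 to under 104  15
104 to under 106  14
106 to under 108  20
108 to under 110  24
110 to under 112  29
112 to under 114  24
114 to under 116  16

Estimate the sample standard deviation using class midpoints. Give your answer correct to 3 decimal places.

3.662

Midpoints: 103, 105, 107, 109, 111, 113, 115
n = 142, Σfm = 15542, mean = 109.4507
Σfm² = 1702974
Σf(m − x̄)² = Σfm² − (Σfm)²/n = 1702974 − 15542²/142 = 1891.1549
Sample variance = 1891.1549 / 141 = 13.4124
Standard deviation = √13.4124 = 3.6623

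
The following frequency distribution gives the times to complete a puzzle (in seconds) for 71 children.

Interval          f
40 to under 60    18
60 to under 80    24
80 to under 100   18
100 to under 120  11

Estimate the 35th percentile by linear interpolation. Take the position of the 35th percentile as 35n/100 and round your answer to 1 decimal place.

65.7

Cumulative frequencies: 18, 42, 60, 71
n = 71; position = 35n/100 = 24.85.
This falls in the class 60 to under 80: L = 60, F = 18, f = 24, h = 20.
35th percentile ≈ 60 + ((24.85 − 18) / 24) × 20 = 65.7083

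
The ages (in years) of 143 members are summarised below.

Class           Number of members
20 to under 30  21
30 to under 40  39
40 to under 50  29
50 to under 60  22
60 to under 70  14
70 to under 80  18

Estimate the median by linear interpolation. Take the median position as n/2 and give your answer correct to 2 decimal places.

Cumulative frequencies: 21, 60, 89, 111, 125, 143
n = 143; position = n/2 = 71.5.
This falls in the class 40 to under 50: L = 40, F = 60, f = 29, h = 10.
Median ≈ 40 + ((71.5 − 60) / 29) × 10 = 43.9655

43.97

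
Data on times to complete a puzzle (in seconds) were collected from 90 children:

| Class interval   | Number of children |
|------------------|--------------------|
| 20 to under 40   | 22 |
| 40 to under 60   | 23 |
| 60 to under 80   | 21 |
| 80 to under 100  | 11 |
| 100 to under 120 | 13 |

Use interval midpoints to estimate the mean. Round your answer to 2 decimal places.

Midpoints: 30, 50, 70, 90, 110
Σfm = 22×30 + 23×50 + 21×70 + 11×90 + 13×110 = 5700
n = Σf = 90
Mean = 5700 / 90 = 63.3333

63.33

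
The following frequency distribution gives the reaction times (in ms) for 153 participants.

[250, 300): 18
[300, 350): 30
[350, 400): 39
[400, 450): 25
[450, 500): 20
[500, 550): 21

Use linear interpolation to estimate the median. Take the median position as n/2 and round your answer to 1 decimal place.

386.5

Cumulative frequencies: 18, 48, 87, 112, 132, 153
n = 153; position = n/2 = 76.5.
This falls in the class [350, 400): L = 350, F = 48, f = 39, h = 50.
Median ≈ 350 + ((76.5 − 48) / 39) × 50 = 386.5385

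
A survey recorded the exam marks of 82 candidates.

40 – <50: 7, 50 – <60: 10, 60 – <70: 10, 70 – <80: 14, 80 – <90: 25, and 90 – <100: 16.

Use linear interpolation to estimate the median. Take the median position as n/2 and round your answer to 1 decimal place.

Cumulative frequencies: 7, 17, 27, 41, 66, 82
n = 82; position = n/2 = 41.
This falls in the class 70 – <80: L = 70, F = 27, f = 14, h = 10.
Median ≈ 70 + ((41 − 27) / 14) × 10 = 80.0000

80.0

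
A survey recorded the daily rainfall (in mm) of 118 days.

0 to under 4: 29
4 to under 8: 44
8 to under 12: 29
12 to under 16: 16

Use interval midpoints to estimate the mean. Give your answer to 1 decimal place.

Midpoints: 2, 6, 10, 14
Σfm = 29×2 + 44×6 + 29×10 + 16×14 = 836
n = Σf = 118
Mean = 836 / 118 = 7.0847

7.1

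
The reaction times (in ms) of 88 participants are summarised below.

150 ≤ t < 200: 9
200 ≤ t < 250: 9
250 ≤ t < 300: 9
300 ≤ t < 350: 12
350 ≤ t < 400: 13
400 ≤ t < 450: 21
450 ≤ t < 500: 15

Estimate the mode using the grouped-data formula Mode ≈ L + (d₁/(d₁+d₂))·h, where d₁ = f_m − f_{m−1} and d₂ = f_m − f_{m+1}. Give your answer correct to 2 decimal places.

428.57

Modal class: 400 ≤ t < 450 (highest frequency 21).
d₁ = 21 − 13 = 8, d₂ = 21 − 15 = 6
Mode ≈ 400 + (8/(8+6)) × 50 = 400 + 28.5714 = 428.5714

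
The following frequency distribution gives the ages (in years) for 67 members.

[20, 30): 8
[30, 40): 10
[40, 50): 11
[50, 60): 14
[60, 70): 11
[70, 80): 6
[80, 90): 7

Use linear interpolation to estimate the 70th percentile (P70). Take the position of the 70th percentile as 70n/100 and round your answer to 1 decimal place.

63.5

Cumulative frequencies: 8, 18, 29, 43, 54, 60, 67
n = 67; position = 70n/100 = 46.9.
This falls in the class [60, 70): L = 60, F = 43, f = 11, h = 10.
70th percentile ≈ 60 + ((46.9 − 43) / 11) × 10 = 63.5455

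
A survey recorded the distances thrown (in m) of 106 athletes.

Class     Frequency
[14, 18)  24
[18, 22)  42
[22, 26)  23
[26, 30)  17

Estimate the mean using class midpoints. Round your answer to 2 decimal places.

21.25

Midpoints: 16, 20, 24, 28
Σfm = 24×16 + 42×20 + 23×24 + 17×28 = 2252
n = Σf = 106
Mean = 2252 / 106 = 21.2453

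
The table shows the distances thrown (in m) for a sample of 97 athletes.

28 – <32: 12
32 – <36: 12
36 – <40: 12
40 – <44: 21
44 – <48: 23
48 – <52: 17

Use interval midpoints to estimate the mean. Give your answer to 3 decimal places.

41.381

Midpoints: 30, 34, 38, 42, 46, 50
Σfm = 12×30 + 12×34 + 12×38 + 21×42 + 23×46 + 17×50 = 4014
n = Σf = 97
Mean = 4014 / 97 = 41.3814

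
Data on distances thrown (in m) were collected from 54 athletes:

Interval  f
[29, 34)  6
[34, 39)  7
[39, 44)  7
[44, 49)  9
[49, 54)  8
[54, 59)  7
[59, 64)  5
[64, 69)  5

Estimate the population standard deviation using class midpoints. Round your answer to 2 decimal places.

10.63

Midpoints: 31.5, 36.5, 41.5, 46.5, 51.5, 56.5, 61.5, 66.5
n = 54, Σfm = 2601, mean = 48.1667
Σfm² = 131381.5
Σf(m − x̄)² = Σfm² − (Σfm)²/n = 131381.5 − 2601²/54 = 6100.0000
Population variance = 6100.0000 / 54 = 112.9630
Standard deviation = √112.9630 = 10.6284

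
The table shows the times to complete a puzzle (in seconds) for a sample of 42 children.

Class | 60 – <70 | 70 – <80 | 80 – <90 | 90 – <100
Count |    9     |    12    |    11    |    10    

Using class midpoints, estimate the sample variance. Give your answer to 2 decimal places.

Midpoints: 65, 75, 85, 95
n = 42, Σfm = 3370, mean = 80.2381
Σfm² = 275250
Σf(m − x̄)² = Σfm² − (Σfm)²/n = 275250 − 3370²/42 = 4847.6190
Sample variance = 4847.6190 / 41 = 118.2346

118.23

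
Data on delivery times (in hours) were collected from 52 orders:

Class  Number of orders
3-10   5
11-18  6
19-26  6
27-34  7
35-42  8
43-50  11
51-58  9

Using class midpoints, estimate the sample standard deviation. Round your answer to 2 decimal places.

Midpoints: 6.5, 14.5, 22.5, 30.5, 38.5, 46.5, 54.5
n = 52, Σfm = 1778, mean = 34.1923
Σfm² = 73397
Σf(m − x̄)² = Σfm² − (Σfm)²/n = 73397 − 1778²/52 = 12603.0769
Sample variance = 12603.0769 / 51 = 247.1192
Standard deviation = √247.1192 = 15.7200

15.72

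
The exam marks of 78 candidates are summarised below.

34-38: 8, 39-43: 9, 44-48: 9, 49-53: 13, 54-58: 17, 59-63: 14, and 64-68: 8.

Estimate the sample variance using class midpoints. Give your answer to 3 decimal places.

Midpoints: 36, 41, 46, 51, 56, 61, 66
n = 78, Σfm = 4068, mean = 52.1538
Σfm² = 218608
Σf(m − x̄)² = Σfm² − (Σfm)²/n = 218608 − 4068²/78 = 6446.1538
Sample variance = 6446.1538 / 77 = 83.7163

83.716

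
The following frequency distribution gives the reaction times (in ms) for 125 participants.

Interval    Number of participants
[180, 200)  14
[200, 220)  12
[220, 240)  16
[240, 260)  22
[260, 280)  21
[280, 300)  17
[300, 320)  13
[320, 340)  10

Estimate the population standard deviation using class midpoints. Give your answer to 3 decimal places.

41.352

Midpoints: 190, 210, 230, 250, 270, 290, 310, 330
n = 125, Σfm = 32290, mean = 258.3200
Σfm² = 8554900
Σf(m − x̄)² = Σfm² − (Σfm)²/n = 8554900 − 32290²/125 = 213747.2000
Population variance = 213747.2000 / 125 = 1709.9776
Standard deviation = √1709.9776 = 41.3519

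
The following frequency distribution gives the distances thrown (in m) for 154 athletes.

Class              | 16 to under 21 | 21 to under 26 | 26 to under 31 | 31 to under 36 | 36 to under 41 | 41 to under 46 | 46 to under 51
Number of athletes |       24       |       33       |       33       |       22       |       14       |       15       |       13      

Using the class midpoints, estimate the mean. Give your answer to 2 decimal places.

Midpoints: 18.5, 23.5, 28.5, 33.5, 38.5, 43.5, 48.5
Σfm = 24×18.5 + 33×23.5 + 33×28.5 + 22×33.5 + 14×38.5 + 15×43.5 + 13×48.5 = 4719
n = Σf = 154
Mean = 4719 / 154 = 30.6429

30.64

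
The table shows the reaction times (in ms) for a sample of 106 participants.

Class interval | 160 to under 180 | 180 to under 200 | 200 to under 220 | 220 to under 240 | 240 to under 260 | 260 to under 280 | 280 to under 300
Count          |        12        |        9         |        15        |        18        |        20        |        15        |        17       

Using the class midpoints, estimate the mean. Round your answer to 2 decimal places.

236.04

Midpoints: 170, 190, 210, 230, 250, 270, 290
Σfm = 12×170 + 9×190 + 15×210 + 18×230 + 20×250 + 15×270 + 17×290 = 25020
n = Σf = 106
Mean = 25020 / 106 = 236.0377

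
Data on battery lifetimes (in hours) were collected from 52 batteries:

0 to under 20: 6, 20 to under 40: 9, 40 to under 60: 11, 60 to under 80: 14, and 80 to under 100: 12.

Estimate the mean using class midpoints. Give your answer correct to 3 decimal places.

56.538

Midpoints: 10, 30, 50, 70, 90
Σfm = 6×10 + 9×30 + 11×50 + 14×70 + 12×90 = 2940
n = Σf = 52
Mean = 2940 / 52 = 56.5385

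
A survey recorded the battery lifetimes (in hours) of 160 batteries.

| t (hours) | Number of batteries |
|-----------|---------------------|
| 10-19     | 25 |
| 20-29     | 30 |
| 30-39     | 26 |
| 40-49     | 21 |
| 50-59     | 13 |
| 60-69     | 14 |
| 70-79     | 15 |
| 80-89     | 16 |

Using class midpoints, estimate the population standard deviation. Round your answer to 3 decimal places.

22.779

Midpoints: 14.5, 24.5, 34.5, 44.5, 54.5, 64.5, 74.5, 84.5
n = 160, Σfm = 7010, mean = 43.8125
Σfm² = 390150
Σf(m − x̄)² = Σfm² − (Σfm)²/n = 390150 − 7010²/160 = 83024.3750
Population variance = 83024.3750 / 160 = 518.9023
Standard deviation = √518.9023 = 22.7794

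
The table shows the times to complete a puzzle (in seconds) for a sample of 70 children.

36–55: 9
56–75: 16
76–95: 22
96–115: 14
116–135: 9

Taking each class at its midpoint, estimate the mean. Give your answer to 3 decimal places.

84.929

Midpoints: 45.5, 65.5, 85.5, 105.5, 125.5
Σfm = 9×45.5 + 16×65.5 + 22×85.5 + 14×105.5 + 9×125.5 = 5945
n = Σf = 70
Mean = 5945 / 70 = 84.9286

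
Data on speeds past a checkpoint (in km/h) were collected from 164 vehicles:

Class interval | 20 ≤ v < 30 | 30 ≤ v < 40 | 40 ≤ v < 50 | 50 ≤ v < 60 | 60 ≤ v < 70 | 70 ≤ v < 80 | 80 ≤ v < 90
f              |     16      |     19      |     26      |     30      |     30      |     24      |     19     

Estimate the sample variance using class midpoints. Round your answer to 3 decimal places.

331.150

Midpoints: 25, 35, 45, 55, 65, 75, 85
n = 164, Σfm = 9250, mean = 56.4024
Σfm² = 575700
Σf(m − x̄)² = Σfm² − (Σfm)²/n = 575700 − 9250²/164 = 53977.4390
Sample variance = 53977.4390 / 163 = 331.1499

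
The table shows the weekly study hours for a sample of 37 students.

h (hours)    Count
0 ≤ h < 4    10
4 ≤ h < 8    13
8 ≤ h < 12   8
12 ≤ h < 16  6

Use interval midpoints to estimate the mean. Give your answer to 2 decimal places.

7.08

Midpoints: 2, 6, 10, 14
Σfm = 10×2 + 13×6 + 8×10 + 6×14 = 262
n = Σf = 37
Mean = 262 / 37 = 7.0811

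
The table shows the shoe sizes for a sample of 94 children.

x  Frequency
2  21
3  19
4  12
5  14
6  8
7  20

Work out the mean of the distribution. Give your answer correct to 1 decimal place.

Values: 2, 3, 4, 5, 6, 7
Σfx = 21×2 + 19×3 + 12×4 + 14×5 + 8×6 + 20×7 = 405
n = Σf = 94
Mean = 405 / 94 = 4.3085

4.3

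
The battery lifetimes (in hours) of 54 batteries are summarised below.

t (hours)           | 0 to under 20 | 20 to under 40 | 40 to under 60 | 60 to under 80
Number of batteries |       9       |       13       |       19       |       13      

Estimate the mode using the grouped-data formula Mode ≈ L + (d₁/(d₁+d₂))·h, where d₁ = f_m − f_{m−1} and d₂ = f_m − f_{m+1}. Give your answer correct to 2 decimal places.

50.00

Modal class: 40 to under 60 (highest frequency 19).
d₁ = 19 − 13 = 6, d₂ = 19 − 13 = 6
Mode ≈ 40 + (6/(6+6)) × 20 = 40 + 10.0000 = 50.0000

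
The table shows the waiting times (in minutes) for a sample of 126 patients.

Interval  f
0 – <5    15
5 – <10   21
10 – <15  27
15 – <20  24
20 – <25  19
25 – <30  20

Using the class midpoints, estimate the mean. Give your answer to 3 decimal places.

Midpoints: 2.5, 7.5, 12.5, 17.5, 22.5, 27.5
Σfm = 15×2.5 + 21×7.5 + 27×12.5 + 24×17.5 + 19×22.5 + 20×27.5 = 1930
n = Σf = 126
Mean = 1930 / 126 = 15.3175

15.317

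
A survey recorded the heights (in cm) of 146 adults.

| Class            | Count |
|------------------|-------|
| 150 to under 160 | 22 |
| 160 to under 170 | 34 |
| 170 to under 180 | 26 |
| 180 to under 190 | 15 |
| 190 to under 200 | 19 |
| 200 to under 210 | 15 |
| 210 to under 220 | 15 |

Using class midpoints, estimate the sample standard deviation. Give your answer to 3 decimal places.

Midpoints: 155, 165, 175, 185, 195, 205, 215
n = 146, Σfm = 26350, mean = 180.4795
Σfm² = 4810050
Σf(m − x̄)² = Σfm² − (Σfm)²/n = 4810050 − 26350²/146 = 54416.4384
Sample variance = 54416.4384 / 145 = 375.2858
Standard deviation = √375.2858 = 19.3723

19.372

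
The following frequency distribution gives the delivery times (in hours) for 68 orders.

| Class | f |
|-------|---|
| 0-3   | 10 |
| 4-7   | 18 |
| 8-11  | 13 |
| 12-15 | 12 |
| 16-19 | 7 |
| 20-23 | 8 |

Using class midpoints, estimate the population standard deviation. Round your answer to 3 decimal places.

6.285

Midpoints: 1.5, 5.5, 9.5, 13.5, 17.5, 21.5
n = 68, Σfm = 694, mean = 10.2059
Σfm² = 9769
Σf(m − x̄)² = Σfm² − (Σfm)²/n = 9769 − 694²/68 = 2686.1176
Population variance = 2686.1176 / 68 = 39.5017
Standard deviation = √39.5017 = 6.2850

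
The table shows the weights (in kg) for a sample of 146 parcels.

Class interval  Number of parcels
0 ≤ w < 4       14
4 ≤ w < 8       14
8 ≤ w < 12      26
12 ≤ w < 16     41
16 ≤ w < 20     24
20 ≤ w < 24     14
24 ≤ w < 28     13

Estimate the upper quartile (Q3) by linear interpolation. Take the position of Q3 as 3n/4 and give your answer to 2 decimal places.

Cumulative frequencies: 14, 28, 54, 95, 119, 133, 146
n = 146; position = 3n/4 = 109.5.
This falls in the class 16 ≤ w < 20: L = 16, F = 95, f = 24, h = 4.
Upper quartile ≈ 16 + ((109.5 − 95) / 24) × 4 = 18.4167

18.42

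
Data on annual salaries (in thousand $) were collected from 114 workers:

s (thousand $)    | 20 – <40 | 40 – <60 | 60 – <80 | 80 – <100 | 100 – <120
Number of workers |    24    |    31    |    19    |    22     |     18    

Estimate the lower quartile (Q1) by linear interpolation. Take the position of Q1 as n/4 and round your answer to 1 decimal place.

42.9

Cumulative frequencies: 24, 55, 74, 96, 114
n = 114; position = n/4 = 28.5.
This falls in the class 40 – <60: L = 40, F = 24, f = 31, h = 20.
Lower quartile ≈ 40 + ((28.5 − 24) / 31) × 20 = 42.9032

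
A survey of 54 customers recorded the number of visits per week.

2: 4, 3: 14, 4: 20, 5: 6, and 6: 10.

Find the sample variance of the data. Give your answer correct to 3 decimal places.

Values: 2, 3, 4, 5, 6
n = 54, Σfx = 220, mean = 4.0741
Σfx² = 972
Σf(x − x̄)² = Σfx² − (Σfx)²/n = 972 − 220²/54 = 75.7037
Sample variance = 75.7037 / 53 = 1.4284

1.428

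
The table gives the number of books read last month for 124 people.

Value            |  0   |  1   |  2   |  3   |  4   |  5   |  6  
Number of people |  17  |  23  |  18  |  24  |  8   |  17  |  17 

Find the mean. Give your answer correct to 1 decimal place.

2.8

Values: 0, 1, 2, 3, 4, 5, 6
Σfx = 17×0 + 23×1 + 18×2 + 24×3 + 8×4 + 17×5 + 17×6 = 350
n = Σf = 124
Mean = 350 / 124 = 2.8226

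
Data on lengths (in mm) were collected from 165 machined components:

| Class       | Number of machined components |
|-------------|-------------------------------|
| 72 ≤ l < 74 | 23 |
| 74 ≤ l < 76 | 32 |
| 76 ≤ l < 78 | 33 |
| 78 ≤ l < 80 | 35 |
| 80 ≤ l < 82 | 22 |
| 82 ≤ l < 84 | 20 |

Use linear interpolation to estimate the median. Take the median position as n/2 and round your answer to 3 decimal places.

Cumulative frequencies: 23, 55, 88, 123, 145, 165
n = 165; position = n/2 = 82.5.
This falls in the class 76 ≤ l < 78: L = 76, F = 55, f = 33, h = 2.
Median ≈ 76 + ((82.5 − 55) / 33) × 2 = 77.6667

77.667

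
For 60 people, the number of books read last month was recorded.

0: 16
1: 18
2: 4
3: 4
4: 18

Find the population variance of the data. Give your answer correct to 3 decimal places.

Values: 0, 1, 2, 3, 4
n = 60, Σfx = 110, mean = 1.8333
Σfx² = 358
Σf(x − x̄)² = Σfx² − (Σfx)²/n = 358 − 110²/60 = 156.3333
Population variance = 156.3333 / 60 = 2.6056

2.606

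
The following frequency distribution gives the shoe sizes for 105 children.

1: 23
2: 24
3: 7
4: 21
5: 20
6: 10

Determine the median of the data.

Cumulative frequencies: 23, 47, 54, 75, 95, 105
n = 105, so the median is the value in position (n+1)/2 = 53.
Position 53 falls at value 3.

3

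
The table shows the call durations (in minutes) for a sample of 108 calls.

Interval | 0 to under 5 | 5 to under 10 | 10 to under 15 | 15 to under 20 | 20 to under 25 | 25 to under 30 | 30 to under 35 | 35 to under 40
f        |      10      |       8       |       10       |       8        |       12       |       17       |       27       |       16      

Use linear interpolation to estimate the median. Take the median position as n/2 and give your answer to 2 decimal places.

Cumulative frequencies: 10, 18, 28, 36, 48, 65, 92, 108
n = 108; position = n/2 = 54.
This falls in the class 25 to under 30: L = 25, F = 48, f = 17, h = 5.
Median ≈ 25 + ((54 − 48) / 17) × 5 = 26.7647

26.76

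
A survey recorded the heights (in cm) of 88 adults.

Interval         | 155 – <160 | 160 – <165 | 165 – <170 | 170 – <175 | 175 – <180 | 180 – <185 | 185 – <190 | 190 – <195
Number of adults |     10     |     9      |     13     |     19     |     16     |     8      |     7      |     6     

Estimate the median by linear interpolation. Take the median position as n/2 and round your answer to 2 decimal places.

Cumulative frequencies: 10, 19, 32, 51, 67, 75, 82, 88
n = 88; position = n/2 = 44.
This falls in the class 170 – <175: L = 170, F = 32, f = 19, h = 5.
Median ≈ 170 + ((44 − 32) / 19) × 5 = 173.1579

173.16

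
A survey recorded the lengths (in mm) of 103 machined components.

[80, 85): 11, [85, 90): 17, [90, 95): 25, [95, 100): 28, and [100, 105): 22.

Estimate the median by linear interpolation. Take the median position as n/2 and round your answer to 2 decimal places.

94.70

Cumulative frequencies: 11, 28, 53, 81, 103
n = 103; position = n/2 = 51.5.
This falls in the class [90, 95): L = 90, F = 28, f = 25, h = 5.
Median ≈ 90 + ((51.5 − 28) / 25) × 5 = 94.7000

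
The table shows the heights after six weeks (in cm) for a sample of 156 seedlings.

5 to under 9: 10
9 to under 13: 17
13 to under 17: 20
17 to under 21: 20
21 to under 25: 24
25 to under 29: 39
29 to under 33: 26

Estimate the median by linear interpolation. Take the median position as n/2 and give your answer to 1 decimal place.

22.8

Cumulative frequencies: 10, 27, 47, 67, 91, 130, 156
n = 156; position = n/2 = 78.
This falls in the class 21 to under 25: L = 21, F = 67, f = 24, h = 4.
Median ≈ 21 + ((78 − 67) / 24) × 4 = 22.8333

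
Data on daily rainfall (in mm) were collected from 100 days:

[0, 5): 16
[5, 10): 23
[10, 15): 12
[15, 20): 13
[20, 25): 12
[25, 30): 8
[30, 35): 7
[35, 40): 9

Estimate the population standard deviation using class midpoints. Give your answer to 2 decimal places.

11.12

Midpoints: 2.5, 7.5, 12.5, 17.5, 22.5, 27.5, 32.5, 37.5
n = 100, Σfm = 1645, mean = 16.4500
Σfm² = 39425
Σf(m − x̄)² = Σfm² − (Σfm)²/n = 39425 − 1645²/100 = 12364.7500
Population variance = 12364.7500 / 100 = 123.6475
Standard deviation = √123.6475 = 11.1197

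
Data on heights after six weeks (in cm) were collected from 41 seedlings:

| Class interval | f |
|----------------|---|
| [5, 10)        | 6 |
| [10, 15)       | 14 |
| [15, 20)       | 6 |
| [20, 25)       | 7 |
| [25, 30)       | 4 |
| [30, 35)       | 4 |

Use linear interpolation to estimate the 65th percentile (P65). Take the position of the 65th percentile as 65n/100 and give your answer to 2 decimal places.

20.46

Cumulative frequencies: 6, 20, 26, 33, 37, 41
n = 41; position = 65n/100 = 26.65.
This falls in the class [20, 25): L = 20, F = 26, f = 7, h = 5.
65th percentile ≈ 20 + ((26.65 − 26) / 7) × 5 = 20.4643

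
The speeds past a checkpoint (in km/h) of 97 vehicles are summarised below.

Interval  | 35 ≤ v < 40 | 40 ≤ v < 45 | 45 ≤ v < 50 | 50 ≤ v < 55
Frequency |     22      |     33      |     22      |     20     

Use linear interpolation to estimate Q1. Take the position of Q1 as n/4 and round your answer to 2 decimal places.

Cumulative frequencies: 22, 55, 77, 97
n = 97; position = n/4 = 24.25.
This falls in the class 40 ≤ v < 45: L = 40, F = 22, f = 33, h = 5.
Lower quartile ≈ 40 + ((24.25 − 22) / 33) × 5 = 40.3409

40.34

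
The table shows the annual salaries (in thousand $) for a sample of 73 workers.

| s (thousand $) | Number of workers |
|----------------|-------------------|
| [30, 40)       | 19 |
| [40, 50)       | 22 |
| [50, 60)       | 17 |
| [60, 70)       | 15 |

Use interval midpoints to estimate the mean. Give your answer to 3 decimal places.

48.836

Midpoints: 35, 45, 55, 65
Σfm = 19×35 + 22×45 + 17×55 + 15×65 = 3565
n = Σf = 73
Mean = 3565 / 73 = 48.8356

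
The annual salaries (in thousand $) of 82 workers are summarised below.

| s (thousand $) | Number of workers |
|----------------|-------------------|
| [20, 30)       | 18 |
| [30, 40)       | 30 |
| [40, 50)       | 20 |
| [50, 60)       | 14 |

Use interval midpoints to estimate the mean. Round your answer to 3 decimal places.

Midpoints: 25, 35, 45, 55
Σfm = 18×25 + 30×35 + 20×45 + 14×55 = 3170
n = Σf = 82
Mean = 3170 / 82 = 38.6585

38.659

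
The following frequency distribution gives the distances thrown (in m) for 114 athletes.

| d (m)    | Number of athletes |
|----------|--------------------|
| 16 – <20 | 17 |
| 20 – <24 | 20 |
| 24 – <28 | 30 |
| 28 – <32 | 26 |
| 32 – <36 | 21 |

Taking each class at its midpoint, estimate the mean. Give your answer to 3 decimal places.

26.491

Midpoints: 18, 22, 26, 30, 34
Σfm = 17×18 + 20×22 + 30×26 + 26×30 + 21×34 = 3020
n = Σf = 114
Mean = 3020 / 114 = 26.4912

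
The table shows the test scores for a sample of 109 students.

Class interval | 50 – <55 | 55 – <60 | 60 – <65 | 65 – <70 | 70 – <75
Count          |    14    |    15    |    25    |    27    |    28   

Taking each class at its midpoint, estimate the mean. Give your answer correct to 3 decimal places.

64.335

Midpoints: 52.5, 57.5, 62.5, 67.5, 72.5
Σfm = 14×52.5 + 15×57.5 + 25×62.5 + 27×67.5 + 28×72.5 = 7012.5
n = Σf = 109
Mean = 7012.5 / 109 = 64.3349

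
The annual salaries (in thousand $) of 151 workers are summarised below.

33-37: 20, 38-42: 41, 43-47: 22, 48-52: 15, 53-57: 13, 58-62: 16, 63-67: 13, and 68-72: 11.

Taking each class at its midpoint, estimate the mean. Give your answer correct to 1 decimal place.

48.8

Midpoints: 35, 40, 45, 50, 55, 60, 65, 70
Σfm = 20×35 + 41×40 + 22×45 + 15×50 + 13×55 + 16×60 + 13×65 + 11×70 = 7370
n = Σf = 151
Mean = 7370 / 151 = 48.8079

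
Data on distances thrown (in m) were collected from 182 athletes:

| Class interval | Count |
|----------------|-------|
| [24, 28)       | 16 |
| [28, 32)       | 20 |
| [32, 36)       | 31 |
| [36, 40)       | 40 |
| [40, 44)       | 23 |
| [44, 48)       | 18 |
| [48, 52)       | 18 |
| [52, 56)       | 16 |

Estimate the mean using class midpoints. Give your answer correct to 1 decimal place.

39.3

Midpoints: 26, 30, 34, 38, 42, 46, 50, 54
Σfm = 16×26 + 20×30 + 31×34 + 40×38 + 23×42 + 18×46 + 18×50 + 16×54 = 7148
n = Σf = 182
Mean = 7148 / 182 = 39.2747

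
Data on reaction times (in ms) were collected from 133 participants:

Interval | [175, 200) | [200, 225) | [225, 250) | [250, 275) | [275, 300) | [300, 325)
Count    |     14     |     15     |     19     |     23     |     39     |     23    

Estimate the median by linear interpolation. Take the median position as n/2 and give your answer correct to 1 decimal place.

Cumulative frequencies: 14, 29, 48, 71, 110, 133
n = 133; position = n/2 = 66.5.
This falls in the class [250, 275): L = 250, F = 48, f = 23, h = 25.
Median ≈ 250 + ((66.5 − 48) / 23) × 25 = 270.1087

270.1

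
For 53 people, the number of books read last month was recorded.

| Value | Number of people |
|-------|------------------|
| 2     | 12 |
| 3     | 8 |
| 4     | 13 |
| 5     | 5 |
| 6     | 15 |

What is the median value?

Cumulative frequencies: 12, 20, 33, 38, 53
n = 53, so the median is the value in position (n+1)/2 = 27.
Position 27 falls at value 4.

4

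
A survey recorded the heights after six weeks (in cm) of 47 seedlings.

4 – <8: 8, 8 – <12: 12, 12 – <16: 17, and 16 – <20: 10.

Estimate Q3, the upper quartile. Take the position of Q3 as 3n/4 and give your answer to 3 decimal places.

15.588

Cumulative frequencies: 8, 20, 37, 47
n = 47; position = 3n/4 = 35.25.
This falls in the class 12 – <16: L = 12, F = 20, f = 17, h = 4.
Upper quartile ≈ 12 + ((35.25 − 20) / 17) × 4 = 15.5882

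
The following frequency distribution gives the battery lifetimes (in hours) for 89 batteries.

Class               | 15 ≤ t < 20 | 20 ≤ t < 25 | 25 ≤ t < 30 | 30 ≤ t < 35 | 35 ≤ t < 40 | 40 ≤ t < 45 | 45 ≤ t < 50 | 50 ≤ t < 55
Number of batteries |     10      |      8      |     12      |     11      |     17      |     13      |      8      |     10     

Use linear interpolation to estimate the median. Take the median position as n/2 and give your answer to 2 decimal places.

Cumulative frequencies: 10, 18, 30, 41, 58, 71, 79, 89
n = 89; position = n/2 = 44.5.
This falls in the class 35 ≤ t < 40: L = 35, F = 41, f = 17, h = 5.
Median ≈ 35 + ((44.5 − 41) / 17) × 5 = 36.0294

36.03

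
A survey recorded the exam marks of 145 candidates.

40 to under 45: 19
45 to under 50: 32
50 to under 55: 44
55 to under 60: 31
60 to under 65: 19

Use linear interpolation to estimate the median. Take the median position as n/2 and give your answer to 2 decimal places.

Cumulative frequencies: 19, 51, 95, 126, 145
n = 145; position = n/2 = 72.5.
This falls in the class 50 to under 55: L = 50, F = 51, f = 44, h = 5.
Median ≈ 50 + ((72.5 − 51) / 44) × 5 = 52.4432

52.44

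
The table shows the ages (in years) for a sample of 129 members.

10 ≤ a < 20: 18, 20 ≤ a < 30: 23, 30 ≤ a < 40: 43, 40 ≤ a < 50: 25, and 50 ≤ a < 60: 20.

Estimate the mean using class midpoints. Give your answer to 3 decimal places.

35.465

Midpoints: 15, 25, 35, 45, 55
Σfm = 18×15 + 23×25 + 43×35 + 25×45 + 20×55 = 4575
n = Σf = 129
Mean = 4575 / 129 = 35.4651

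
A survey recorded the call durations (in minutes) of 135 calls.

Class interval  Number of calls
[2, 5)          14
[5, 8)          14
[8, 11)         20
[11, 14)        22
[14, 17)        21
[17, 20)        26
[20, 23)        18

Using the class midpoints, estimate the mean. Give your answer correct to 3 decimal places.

13.322

Midpoints: 3.5, 6.5, 9.5, 12.5, 15.5, 18.5, 21.5
Σfm = 14×3.5 + 14×6.5 + 20×9.5 + 22×12.5 + 21×15.5 + 26×18.5 + 18×21.5 = 1798.5
n = Σf = 135
Mean = 1798.5 / 135 = 13.3222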